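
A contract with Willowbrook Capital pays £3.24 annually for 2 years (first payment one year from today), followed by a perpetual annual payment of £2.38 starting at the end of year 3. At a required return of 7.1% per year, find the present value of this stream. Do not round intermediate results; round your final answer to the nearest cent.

PV of 2-year annuity: £3.24 × [1 − (1+0.071)^−2] / 0.071 = 5.84987
Perpetuity value at year 2: £2.38 / 0.071 = 33.52113
PV of perpetuity: 33.52113 / (1+0.071)^2 = 29.22400
Total PV = 5.84987 + 29.22400 = 35.07387

£35.07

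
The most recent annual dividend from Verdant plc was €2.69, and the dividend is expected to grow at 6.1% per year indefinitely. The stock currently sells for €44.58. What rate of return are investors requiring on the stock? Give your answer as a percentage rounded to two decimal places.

12.50%

D₁ = €2.69 × 1.061 = €2.8541
P = D₁/(r − g) ⇒ r = D₁/P + g = €2.8541/€44.58 + 0.061 = 0.064022 + 0.061 = 0.125022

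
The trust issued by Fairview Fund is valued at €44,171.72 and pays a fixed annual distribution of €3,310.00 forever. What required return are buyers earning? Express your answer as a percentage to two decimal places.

P = C/r ⇒ r = C/P = €3,310.00/€44,171.72 = 0.074935

7.49%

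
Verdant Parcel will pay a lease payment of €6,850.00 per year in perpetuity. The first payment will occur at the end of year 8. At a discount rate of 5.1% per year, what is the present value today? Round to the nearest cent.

€94820.31

Value at end of year 7: C / r = €6,850.00 / 0.051 = €134,313.7255
Discount to today: PV = €134,313.7255 / (1 + 0.051)^7 = €134,313.7255 / 1.416508 = €94,820.31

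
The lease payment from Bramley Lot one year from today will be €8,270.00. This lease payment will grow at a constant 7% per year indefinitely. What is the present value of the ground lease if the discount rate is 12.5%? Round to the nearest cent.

Growing perpetuity: P = D₁ / (r − g) = €8,270.0000 / (0.125 − 0.07) = €150,363.64

€150363.64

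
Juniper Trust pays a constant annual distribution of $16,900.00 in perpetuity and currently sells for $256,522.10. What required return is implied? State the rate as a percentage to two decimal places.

P = C/r ⇒ r = C/P = $16,900.00/$256,522.10 = 0.065881

6.59%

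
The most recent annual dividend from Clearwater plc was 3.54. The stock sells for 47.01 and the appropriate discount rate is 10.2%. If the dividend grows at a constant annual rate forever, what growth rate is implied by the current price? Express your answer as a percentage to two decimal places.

P = D₀(1+g)/(r−g) ⇒ P(r−g) = D₀(1+g) ⇒ g(P+D₀) = P·r − D₀
g = (P·r − D₀)/(P + D₀) = (47.01×0.102 − 3.54) / (47.01 + 3.54) = 0.024827

2.48%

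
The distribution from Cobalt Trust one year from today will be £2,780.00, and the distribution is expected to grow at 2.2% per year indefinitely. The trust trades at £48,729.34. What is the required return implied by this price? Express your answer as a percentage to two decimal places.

7.90%

P = D₁/(r − g) ⇒ r = D₁/P + g = £2,780.0000/£48,729.34 + 0.022 = 0.057050 + 0.022 = 0.079050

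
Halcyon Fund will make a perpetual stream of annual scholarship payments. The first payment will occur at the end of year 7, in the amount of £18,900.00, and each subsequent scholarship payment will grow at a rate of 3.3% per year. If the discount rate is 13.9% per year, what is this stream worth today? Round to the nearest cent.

Value at end of year 6: C₁ / (r − g) = £18,900.00 / (0.139 − 0.033) = £178,301.8868
Discount to today: PV = £178,301.8868 / (1 + 0.139)^6 = £178,301.8868 / 2.183445 = £81,660.79

£81660.79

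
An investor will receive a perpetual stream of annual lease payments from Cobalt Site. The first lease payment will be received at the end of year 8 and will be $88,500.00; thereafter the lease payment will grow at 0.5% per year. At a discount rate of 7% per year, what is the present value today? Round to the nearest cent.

$847897.73

Value at end of year 7: C₁ / (r − g) = $88,500.00 / (0.07 − 0.005) = $1,361,538.4615
Discount to today: PV = $1,361,538.4615 / (1 + 0.07)^7 = $1,361,538.4615 / 1.605781 = $847,897.73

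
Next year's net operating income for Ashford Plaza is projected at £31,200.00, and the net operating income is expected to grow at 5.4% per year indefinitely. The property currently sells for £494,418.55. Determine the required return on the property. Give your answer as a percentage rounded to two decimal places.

11.71%

P = D₁/(r − g) ⇒ r = D₁/P + g = £31,200.0000/£494,418.55 + 0.054 = 0.063104 + 0.054 = 0.117104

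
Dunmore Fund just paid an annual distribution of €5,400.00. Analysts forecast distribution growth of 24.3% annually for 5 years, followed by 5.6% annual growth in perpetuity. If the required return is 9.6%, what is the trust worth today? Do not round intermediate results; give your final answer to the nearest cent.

D_1 = 6712.20000
D_2 = 8343.26460
D_3 = 10370.67790
D_4 = 12890.75263
D_5 = 16023.20552
Terminal value at year 5: TV = D_5×(1+g_2)/(r−g_2) = 16920.50502/0.04 = 423012.62560
P_0 = D_1/(1+r)^1 + D_2/(1+r)^2 + D_3/(1+r)^3 + D_4/(1+r)^4 + D_5/(1+r)^5 + TV/(1+r)^5
    = 6124.27007 + 6945.68221 + 7877.26550 + 8933.79655 + 10132.03386 + 267485.69379 = 307498.74197

€307498.74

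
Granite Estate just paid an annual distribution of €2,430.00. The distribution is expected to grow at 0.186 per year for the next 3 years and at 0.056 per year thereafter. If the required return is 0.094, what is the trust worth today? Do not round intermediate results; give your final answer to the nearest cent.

D_1 = 2881.98000
D_2 = 3418.02828
D_3 = 4053.78154
Terminal value at year 3: TV = D_3×(1+g_2)/(r−g_2) = 4280.79331/0.038 = 112652.45543
P_0 = D_1/(1+r)^1 + D_2/(1+r)^2 + D_3/(1+r)^3 + TV/(1+r)^3
    = 2634.35101 + 2855.88692 + 3096.05292 + 86037.68101 = 94623.97186

€94623.97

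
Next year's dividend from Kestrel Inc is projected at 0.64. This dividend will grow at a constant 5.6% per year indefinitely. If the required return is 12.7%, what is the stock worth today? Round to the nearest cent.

Growing perpetuity: P = D₁ / (r − g) = 0.6400 / (0.127 − 0.056) = 9.01

9.01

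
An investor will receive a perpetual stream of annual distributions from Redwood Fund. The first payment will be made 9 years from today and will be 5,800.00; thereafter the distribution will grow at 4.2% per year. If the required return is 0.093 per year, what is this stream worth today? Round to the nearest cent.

Value at end of year 8: C₁ / (r − g) = 5,800.00 / (0.093 − 0.042) = 113,725.4902
Discount to today: PV = 113,725.4902 / (1 + 0.093)^8 = 113,725.4902 / 2.036861 = 55,833.71

55833.71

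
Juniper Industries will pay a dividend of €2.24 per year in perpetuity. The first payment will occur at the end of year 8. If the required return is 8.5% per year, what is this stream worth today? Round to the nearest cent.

€14.89

Value at end of year 7: C / r = €2.24 / 0.085 = €26.3529
Discount to today: PV = €26.3529 / (1 + 0.085)^7 = €26.3529 / 1.770142 = €14.89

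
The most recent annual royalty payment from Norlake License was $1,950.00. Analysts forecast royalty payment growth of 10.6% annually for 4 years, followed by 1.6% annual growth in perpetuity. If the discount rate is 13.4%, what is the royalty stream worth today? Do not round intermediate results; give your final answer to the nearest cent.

D_1 = 2156.70000
D_2 = 2385.31020
D_3 = 2638.15308
D_4 = 2917.79731
Terminal value at year 4: TV = D_4×(1+g_2)/(r−g_2) = 2964.48206/0.118 = 25122.72936
P_0 = D_1/(1+r)^1 + D_2/(1+r)^2 + D_3/(1+r)^3 + D_4/(1+r)^4 + TV/(1+r)^4
    = 1901.85185 + 1854.89255 + 1809.09273 + 1764.42377 + 15191.98775 = 22522.24866

$22522.25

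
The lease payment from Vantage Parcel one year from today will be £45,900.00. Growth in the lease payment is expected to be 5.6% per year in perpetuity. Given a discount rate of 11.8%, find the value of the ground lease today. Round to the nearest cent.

£740322.58

Growing perpetuity: P = D₁ / (r − g) = £45,900.0000 / (0.118 − 0.056) = £740,322.58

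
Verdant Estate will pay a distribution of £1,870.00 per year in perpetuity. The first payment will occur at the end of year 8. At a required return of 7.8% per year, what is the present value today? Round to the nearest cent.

Value at end of year 7: C / r = £1,870.00 / 0.078 = £23,974.3590
Discount to today: PV = £23,974.3590 / (1 + 0.078)^7 = £23,974.3590 / 1.691731 = £14,171.50

£14171.50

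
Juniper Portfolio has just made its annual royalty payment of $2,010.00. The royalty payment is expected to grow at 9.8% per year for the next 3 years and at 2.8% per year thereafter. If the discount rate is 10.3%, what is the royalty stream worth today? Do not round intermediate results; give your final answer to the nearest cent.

D_1 = 2206.98000
D_2 = 2423.26404
D_3 = 2660.74392
Terminal value at year 3: TV = D_3×(1+g_2)/(r−g_2) = 2735.24475/0.075 = 36469.92994
P_0 = D_1/(1+r)^1 + D_2/(1+r)^2 + D_3/(1+r)^3 + TV/(1+r)^3
    = 2000.88849 + 1991.81828 + 1982.78918 + 27177.43037 = 33152.92631

$33152.93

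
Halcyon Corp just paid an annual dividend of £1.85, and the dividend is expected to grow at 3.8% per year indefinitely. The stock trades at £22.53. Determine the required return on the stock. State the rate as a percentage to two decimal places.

D₁ = £1.85 × 1.038 = £1.9203
P = D₁/(r − g) ⇒ r = D₁/P + g = £1.9203/£22.53 + 0.038 = 0.085233 + 0.038 = 0.123233

12.32%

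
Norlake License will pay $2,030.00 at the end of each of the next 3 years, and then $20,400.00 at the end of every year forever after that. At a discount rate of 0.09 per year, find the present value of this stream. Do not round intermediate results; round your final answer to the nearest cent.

PV of 3-year annuity: $2,030.00 × [1 − (1+0.09)^−3] / 0.09 = 5138.52817
Perpetuity value at year 3: $20,400.00 / 0.09 = 226666.66667
PV of perpetuity: 226666.66667 / (1+0.09)^3 = 175028.25548
Total PV = 5138.52817 + 175028.25548 = 180166.78365

$180166.78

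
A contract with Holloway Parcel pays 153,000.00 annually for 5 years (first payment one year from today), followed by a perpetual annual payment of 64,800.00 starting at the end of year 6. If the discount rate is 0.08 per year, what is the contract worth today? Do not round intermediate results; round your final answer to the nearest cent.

1162157.03

PV of 5-year annuity: 153,000.00 × [1 − (1+0.08)^−5] / 0.08 = 610884.63567
Perpetuity value at year 5: 64,800.00 / 0.08 = 810000.00000
PV of perpetuity: 810000.00000 / (1+0.08)^5 = 551272.38960
Total PV = 610884.63567 + 551272.38960 = 1162157.02527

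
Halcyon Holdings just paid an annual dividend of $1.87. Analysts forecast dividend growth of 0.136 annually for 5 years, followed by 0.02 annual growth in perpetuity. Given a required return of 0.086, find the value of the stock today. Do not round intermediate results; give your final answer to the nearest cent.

D_1 = 2.12432
D_2 = 2.41323
D_3 = 2.74143
D_4 = 3.11426
D_5 = 3.53780
Terminal value at year 5: TV = D_5×(1+g_2)/(r−g_2) = 3.60856/0.066 = 54.67509
P_0 = D_1/(1+r)^1 + D_2/(1+r)^2 + D_3/(1+r)^3 + D_4/(1+r)^4 + D_5/(1+r)^5 + TV/(1+r)^5
    = 1.95610 + 2.04616 + 2.14036 + 2.23890 + 2.34199 + 36.19432 = 46.91782

$46.92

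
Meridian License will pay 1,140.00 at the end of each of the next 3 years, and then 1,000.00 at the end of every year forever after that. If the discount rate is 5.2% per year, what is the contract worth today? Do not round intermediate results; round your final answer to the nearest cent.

19610.60

PV of 3-year annuity: 1,140.00 × [1 − (1+0.052)^−3] / 0.052 = 3092.90487
Perpetuity value at year 3: 1,000.00 / 0.052 = 19230.76923
PV of perpetuity: 19230.76923 / (1+0.052)^3 = 16517.69478
Total PV = 3092.90487 + 16517.69478 = 19610.59965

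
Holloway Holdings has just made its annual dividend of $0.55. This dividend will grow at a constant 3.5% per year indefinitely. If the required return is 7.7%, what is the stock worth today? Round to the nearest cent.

D₁ = D₀ × (1 + g) = $0.55 × 1.035 = $0.5693
Growing perpetuity: P = D₁ / (r − g) = $0.5693 / (0.077 − 0.035) = $13.55

$13.55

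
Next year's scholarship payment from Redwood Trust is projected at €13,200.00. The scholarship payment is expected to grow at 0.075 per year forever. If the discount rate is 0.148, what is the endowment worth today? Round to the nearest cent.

Growing perpetuity: P = D₁ / (r − g) = €13,200.0000 / (0.148 − 0.075) = €180,821.92

€180821.92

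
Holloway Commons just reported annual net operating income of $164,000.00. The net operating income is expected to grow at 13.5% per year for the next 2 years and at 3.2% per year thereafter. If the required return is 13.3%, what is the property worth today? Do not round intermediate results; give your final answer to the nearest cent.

$2010513.05

D_1 = 186140.00000
D_2 = 211268.90000
Terminal value at year 2: TV = D_2×(1+g_2)/(r−g_2) = 218029.50480/0.101 = 2158707.96832
P_0 = D_1/(1+r)^1 + D_2/(1+r)^2 + TV/(1+r)^2
    = 164289.49691 + 164579.50485 + 1681644.04955 = 2010513.05131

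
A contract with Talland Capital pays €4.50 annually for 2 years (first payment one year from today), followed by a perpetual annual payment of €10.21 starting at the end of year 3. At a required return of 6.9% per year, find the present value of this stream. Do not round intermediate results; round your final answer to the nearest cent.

€137.63

PV of 2-year annuity: €4.50 × [1 − (1+0.069)^−2] / 0.069 = 8.14737
Perpetuity value at year 2: €10.21 / 0.069 = 147.97101
PV of perpetuity: 147.97101 / (1+0.069)^2 = 129.48553
Total PV = 8.14737 + 129.48553 = 137.63290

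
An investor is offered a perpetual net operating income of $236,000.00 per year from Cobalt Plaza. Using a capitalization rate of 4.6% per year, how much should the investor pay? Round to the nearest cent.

$5130434.78

Level perpetuity: PV = C / r = $236,000.00 / 0.046 = $5,130,434.78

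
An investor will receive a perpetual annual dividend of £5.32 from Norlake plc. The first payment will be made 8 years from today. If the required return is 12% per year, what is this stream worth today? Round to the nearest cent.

Value at end of year 7: C / r = £5.32 / 0.12 = £44.3333
Discount to today: PV = £44.3333 / (1 + 0.12)^7 = £44.3333 / 2.210681 = £20.05

£20.05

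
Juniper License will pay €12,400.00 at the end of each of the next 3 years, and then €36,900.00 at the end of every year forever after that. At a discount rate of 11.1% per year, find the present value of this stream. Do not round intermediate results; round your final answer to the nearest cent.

PV of 3-year annuity: €12,400.00 × [1 − (1+0.111)^−3] / 0.111 = 30249.43764
Perpetuity value at year 3: €36,900.00 / 0.111 = 332432.43243
PV of perpetuity: 332432.43243 / (1+0.111)^3 = 242415.96076
Total PV = 30249.43764 + 242415.96076 = 272665.39839

€272665.40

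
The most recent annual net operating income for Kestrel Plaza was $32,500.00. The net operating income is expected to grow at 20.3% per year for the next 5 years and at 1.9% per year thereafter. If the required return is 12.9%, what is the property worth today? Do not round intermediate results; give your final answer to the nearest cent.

D_1 = 39097.50000
D_2 = 47034.29250
D_3 = 56582.25388
D_4 = 68068.45141
D_5 = 81886.34705
Terminal value at year 5: TV = D_5×(1+g_2)/(r−g_2) = 83442.18765/0.11 = 758565.34223
P_0 = D_1/(1+r)^1 + D_2/(1+r)^2 + D_3/(1+r)^3 + D_4/(1+r)^4 + D_5/(1+r)^5 + TV/(1+r)^5
    = 34630.20372 + 36900.03107 + 39318.63364 + 41895.76286 + 44641.80931 + 413545.48809 = 610931.92868

$610931.93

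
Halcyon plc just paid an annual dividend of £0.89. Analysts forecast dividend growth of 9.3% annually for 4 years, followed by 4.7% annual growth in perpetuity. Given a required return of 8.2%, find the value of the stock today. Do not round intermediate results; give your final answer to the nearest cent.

£31.37

D_1 = 0.97277
D_2 = 1.06324
D_3 = 1.16212
D_4 = 1.27020
Terminal value at year 4: TV = D_4×(1+g_2)/(r−g_2) = 1.32989/0.035 = 37.99700
P_0 = D_1/(1+r)^1 + D_2/(1+r)^2 + D_3/(1+r)^3 + D_4/(1+r)^4 + TV/(1+r)^4
    = 0.89905 + 0.90819 + 0.91742 + 0.92675 + 27.72300 = 31.37441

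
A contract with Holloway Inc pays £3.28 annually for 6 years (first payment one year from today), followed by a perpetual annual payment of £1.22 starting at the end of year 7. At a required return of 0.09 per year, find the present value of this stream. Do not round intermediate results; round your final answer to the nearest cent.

PV of 6-year annuity: £3.28 × [1 − (1+0.09)^−6] / 0.09 = 14.71381
Perpetuity value at year 6: £1.22 / 0.09 = 13.55556
PV of perpetuity: 13.55556 / (1+0.09)^6 = 8.08273
Total PV = 14.71381 + 8.08273 = 22.79655

£22.80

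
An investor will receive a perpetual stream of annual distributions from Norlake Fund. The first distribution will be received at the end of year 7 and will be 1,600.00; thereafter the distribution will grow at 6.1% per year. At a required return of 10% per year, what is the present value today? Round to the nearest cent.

Value at end of year 6: C₁ / (r − g) = 1,600.00 / (0.1 − 0.061) = 41,025.6410
Discount to today: PV = 41,025.6410 / (1 + 0.1)^6 = 41,025.6410 / 1.771561 = 23,157.90

23157.90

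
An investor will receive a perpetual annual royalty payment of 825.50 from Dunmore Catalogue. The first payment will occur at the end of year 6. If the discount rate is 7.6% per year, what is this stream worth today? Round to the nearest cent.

Value at end of year 5: C / r = 825.50 / 0.076 = 10,861.8421
Discount to today: PV = 10,861.8421 / (1 + 0.076)^5 = 10,861.8421 / 1.442319 = 7,530.82

7530.82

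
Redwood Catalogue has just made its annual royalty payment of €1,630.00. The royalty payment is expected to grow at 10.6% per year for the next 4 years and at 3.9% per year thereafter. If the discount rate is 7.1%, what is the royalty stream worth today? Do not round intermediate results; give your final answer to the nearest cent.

D_1 = 1802.78000
D_2 = 1993.87468
D_3 = 2205.22540
D_4 = 2438.97929
Terminal value at year 4: TV = D_4×(1+g_2)/(r−g_2) = 2534.09948/0.032 = 79190.60876
P_0 = D_1/(1+r)^1 + D_2/(1+r)^2 + D_3/(1+r)^3 + D_4/(1+r)^4 + TV/(1+r)^4
    = 1683.26797 + 1738.27673 + 1795.08316 + 1853.74601 + 60188.81572 = 67259.18959

€67259.19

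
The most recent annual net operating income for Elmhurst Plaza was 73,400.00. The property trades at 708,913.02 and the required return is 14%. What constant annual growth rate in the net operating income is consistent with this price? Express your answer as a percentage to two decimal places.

3.30%

P = D₀(1+g)/(r−g) ⇒ P(r−g) = D₀(1+g) ⇒ g(P+D₀) = P·r − D₀
g = (P·r − D₀)/(P + D₀) = (708,913.02×0.14 − 73,400.00) / (708,913.02 + 73,400.00) = 0.033040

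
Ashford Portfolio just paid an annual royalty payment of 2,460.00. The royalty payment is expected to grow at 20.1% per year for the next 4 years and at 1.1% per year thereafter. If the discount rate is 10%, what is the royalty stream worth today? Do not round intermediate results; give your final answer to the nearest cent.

D_1 = 2954.46000
D_2 = 3548.30646
D_3 = 4261.51606
D_4 = 5118.08079
Terminal value at year 4: TV = D_4×(1+g_2)/(r−g_2) = 5174.37967/0.089 = 58139.09747
P_0 = D_1/(1+r)^1 + D_2/(1+r)^2 + D_3/(1+r)^3 + D_4/(1+r)^4 + TV/(1+r)^4
    = 2685.87273 + 2932.48468 + 3201.74009 + 3495.71804 + 39709.78586 = 52025.60139

52025.60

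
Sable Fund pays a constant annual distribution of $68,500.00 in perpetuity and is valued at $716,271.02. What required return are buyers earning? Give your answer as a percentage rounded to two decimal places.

9.56%

P = C/r ⇒ r = C/P = $68,500.00/$716,271.02 = 0.095634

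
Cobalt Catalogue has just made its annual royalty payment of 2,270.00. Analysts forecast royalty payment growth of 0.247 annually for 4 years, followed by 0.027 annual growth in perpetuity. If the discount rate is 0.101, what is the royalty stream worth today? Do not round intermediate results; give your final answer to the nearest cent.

D_1 = 2830.69000
D_2 = 3529.87043
D_3 = 4401.74843
D_4 = 5488.98029
Terminal value at year 4: TV = D_4×(1+g_2)/(r−g_2) = 5637.18276/0.074 = 76178.14534
P_0 = D_1/(1+r)^1 + D_2/(1+r)^2 + D_3/(1+r)^3 + D_4/(1+r)^4 + TV/(1+r)^4
    = 2571.01726 + 2911.95143 + 3298.09576 + 3735.44542 + 51841.92496 = 64358.43482

64358.43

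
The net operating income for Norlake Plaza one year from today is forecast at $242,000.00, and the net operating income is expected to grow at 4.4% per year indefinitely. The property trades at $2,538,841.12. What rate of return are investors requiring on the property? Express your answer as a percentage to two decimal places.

P = D₁/(r − g) ⇒ r = D₁/P + g = $242,000.0000/$2,538,841.12 + 0.044 = 0.095319 + 0.044 = 0.139319

13.93%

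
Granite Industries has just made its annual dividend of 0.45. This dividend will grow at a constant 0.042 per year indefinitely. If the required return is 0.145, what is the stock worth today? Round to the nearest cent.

D₁ = D₀ × (1 + g) = 0.45 × 1.042 = 0.4689
Growing perpetuity: P = D₁ / (r − g) = 0.4689 / (0.145 − 0.042) = 4.55

4.55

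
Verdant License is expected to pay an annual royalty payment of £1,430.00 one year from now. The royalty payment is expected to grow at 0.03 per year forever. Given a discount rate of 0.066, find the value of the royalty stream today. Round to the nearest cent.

Growing perpetuity: P = D₁ / (r − g) = £1,430.0000 / (0.066 − 0.03) = £39,722.22

£39722.22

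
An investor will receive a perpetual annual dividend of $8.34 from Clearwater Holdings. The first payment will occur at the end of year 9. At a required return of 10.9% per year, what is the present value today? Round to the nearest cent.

$33.44

Value at end of year 8: C / r = $8.34 / 0.109 = $76.5138
Discount to today: PV = $76.5138 / (1 + 0.109)^8 = $76.5138 / 2.287981 = $33.44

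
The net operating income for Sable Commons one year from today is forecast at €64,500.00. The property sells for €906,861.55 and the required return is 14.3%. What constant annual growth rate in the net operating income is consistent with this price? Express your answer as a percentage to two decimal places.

P = D₁/(r−g) ⇒ g = r − D₁/P = 0.143 − €64,500.00/€906,861.55 = 0.071876

7.19%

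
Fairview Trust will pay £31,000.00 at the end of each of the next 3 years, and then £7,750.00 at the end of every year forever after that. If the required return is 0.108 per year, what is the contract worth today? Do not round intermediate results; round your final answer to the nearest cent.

£128773.85

PV of 3-year annuity: £31,000.00 × [1 − (1+0.108)^−3] / 0.108 = 76019.44779
Perpetuity value at year 3: £7,750.00 / 0.108 = 71759.25926
PV of perpetuity: 71759.25926 / (1+0.108)^3 = 52754.39731
Total PV = 76019.44779 + 52754.39731 = 128773.84510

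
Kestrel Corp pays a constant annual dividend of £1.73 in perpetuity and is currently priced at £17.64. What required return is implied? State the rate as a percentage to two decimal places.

P = C/r ⇒ r = C/P = £1.73/£17.64 = 0.098073

9.81%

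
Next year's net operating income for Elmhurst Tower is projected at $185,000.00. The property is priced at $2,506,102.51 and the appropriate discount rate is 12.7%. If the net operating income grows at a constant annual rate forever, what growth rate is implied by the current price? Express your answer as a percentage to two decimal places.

5.32%

P = D₁/(r−g) ⇒ g = r − D₁/P = 0.127 − $185,000.00/$2,506,102.51 = 0.053180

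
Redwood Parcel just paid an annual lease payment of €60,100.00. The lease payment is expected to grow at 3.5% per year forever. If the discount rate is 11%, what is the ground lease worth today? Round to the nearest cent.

€829380.00

D₁ = D₀ × (1 + g) = €60,100.00 × 1.035 = €62,203.5000
Growing perpetuity: P = D₁ / (r − g) = €62,203.5000 / (0.11 − 0.035) = €829,380.00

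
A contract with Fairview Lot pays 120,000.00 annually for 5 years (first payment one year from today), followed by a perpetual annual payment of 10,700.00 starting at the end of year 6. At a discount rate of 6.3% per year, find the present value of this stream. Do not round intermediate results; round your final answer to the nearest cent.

PV of 5-year annuity: 120,000.00 × [1 − (1+0.063)^−5] / 0.063 = 501384.84209
Perpetuity value at year 5: 10,700.00 / 0.063 = 169841.26984
PV of perpetuity: 169841.26984 / (1+0.063)^5 = 125134.45476
Total PV = 501384.84209 + 125134.45476 = 626519.29684

626519.30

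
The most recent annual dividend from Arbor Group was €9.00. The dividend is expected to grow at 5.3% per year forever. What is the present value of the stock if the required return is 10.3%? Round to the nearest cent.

D₁ = D₀ × (1 + g) = €9.00 × 1.053 = €9.4770
Growing perpetuity: P = D₁ / (r − g) = €9.4770 / (0.103 − 0.053) = €189.54

€189.54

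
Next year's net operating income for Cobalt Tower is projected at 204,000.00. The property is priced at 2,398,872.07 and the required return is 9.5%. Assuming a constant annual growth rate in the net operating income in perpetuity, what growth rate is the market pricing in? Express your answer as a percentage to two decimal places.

1.00%

P = D₁/(r−g) ⇒ g = r − D₁/P = 0.095 − 204,000.00/2,398,872.07 = 0.009960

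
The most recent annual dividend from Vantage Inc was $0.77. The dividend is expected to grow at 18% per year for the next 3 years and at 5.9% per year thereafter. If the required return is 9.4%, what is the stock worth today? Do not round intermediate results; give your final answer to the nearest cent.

D_1 = 0.90860
D_2 = 1.07215
D_3 = 1.26513
Terminal value at year 3: TV = D_3×(1+g_2)/(r−g_2) = 1.33978/0.035 = 38.27936
P_0 = D_1/(1+r)^1 + D_2/(1+r)^2 + D_3/(1+r)^3 + TV/(1+r)^3
    = 0.83053 + 0.89582 + 0.96624 + 29.23565 = 31.92823

$31.93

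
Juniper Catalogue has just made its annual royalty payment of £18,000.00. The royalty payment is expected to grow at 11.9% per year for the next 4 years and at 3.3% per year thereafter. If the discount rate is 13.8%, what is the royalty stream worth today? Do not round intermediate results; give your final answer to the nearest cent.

£234596.64

D_1 = 20142.00000
D_2 = 22538.89800
D_3 = 25221.02686
D_4 = 28222.32906
Terminal value at year 4: TV = D_4×(1+g_2)/(r−g_2) = 29153.66592/0.105 = 277653.96112
P_0 = D_1/(1+r)^1 + D_2/(1+r)^2 + D_3/(1+r)^3 + D_4/(1+r)^4 + TV/(1+r)^4
    = 17699.47276 + 17403.96311 + 17113.38727 + 16827.66288 + 165552.15007 = 234596.63610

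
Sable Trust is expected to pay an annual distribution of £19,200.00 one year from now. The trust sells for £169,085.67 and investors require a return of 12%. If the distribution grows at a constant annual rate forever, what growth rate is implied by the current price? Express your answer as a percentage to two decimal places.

P = D₁/(r−g) ⇒ g = r − D₁/P = 0.12 − £19,200.00/£169,085.67 = 0.006448

0.64%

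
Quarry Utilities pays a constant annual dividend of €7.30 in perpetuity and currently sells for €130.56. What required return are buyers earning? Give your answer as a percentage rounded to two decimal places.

P = C/r ⇒ r = C/P = €7.30/€130.56 = 0.055913

5.59%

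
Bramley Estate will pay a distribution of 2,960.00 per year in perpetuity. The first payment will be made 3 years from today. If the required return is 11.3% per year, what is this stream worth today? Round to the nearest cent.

21145.74

Value at end of year 2: C / r = 2,960.00 / 0.113 = 26,194.6903
Discount to today: PV = 26,194.6903 / (1 + 0.113)^2 = 26,194.6903 / 1.238769 = 21,145.74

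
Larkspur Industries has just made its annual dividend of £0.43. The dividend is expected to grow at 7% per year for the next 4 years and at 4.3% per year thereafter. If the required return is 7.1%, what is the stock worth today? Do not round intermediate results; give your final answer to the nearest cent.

£17.67

D_1 = 0.46010
D_2 = 0.49231
D_3 = 0.52677
D_4 = 0.56364
Terminal value at year 4: TV = D_4×(1+g_2)/(r−g_2) = 0.58788/0.028 = 20.99568
P_0 = D_1/(1+r)^1 + D_2/(1+r)^2 + D_3/(1+r)^3 + D_4/(1+r)^4 + TV/(1+r)^4
    = 0.42960 + 0.42920 + 0.42880 + 0.42840 + 15.95776 = 17.67375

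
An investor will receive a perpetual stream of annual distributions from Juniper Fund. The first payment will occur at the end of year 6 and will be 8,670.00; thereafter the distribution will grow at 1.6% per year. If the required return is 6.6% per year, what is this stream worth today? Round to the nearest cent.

125968.82

Value at end of year 5: C₁ / (r − g) = 8,670.00 / (0.066 − 0.016) = 173,400.0000
Discount to today: PV = 173,400.0000 / (1 + 0.066)^5 = 173,400.0000 / 1.376531 = 125,968.82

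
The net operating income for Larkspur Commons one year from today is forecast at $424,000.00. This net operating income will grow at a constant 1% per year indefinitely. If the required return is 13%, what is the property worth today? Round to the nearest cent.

Growing perpetuity: P = D₁ / (r − g) = $424,000.0000 / (0.13 − 0.01) = $3,533,333.33

$3533333.33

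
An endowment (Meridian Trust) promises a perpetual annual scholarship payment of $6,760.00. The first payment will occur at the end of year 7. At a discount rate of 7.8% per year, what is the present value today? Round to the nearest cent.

$55225.48

Value at end of year 6: C / r = $6,760.00 / 0.078 = $86,666.6667
Discount to today: PV = $86,666.6667 / (1 + 0.078)^6 = $86,666.6667 / 1.569324 = $55,225.48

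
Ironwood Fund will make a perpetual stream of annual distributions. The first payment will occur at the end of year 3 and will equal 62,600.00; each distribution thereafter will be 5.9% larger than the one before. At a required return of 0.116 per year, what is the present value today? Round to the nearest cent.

881802.02

Value at end of year 2: C₁ / (r − g) = 62,600.00 / (0.116 − 0.059) = 1,098,245.6140
Discount to today: PV = 1,098,245.6140 / (1 + 0.116)^2 = 1,098,245.6140 / 1.245456 = 881,802.02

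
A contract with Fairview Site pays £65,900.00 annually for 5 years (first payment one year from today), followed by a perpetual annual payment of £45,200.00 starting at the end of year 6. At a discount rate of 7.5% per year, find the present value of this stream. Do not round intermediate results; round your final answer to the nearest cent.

£686416.48

PV of 5-year annuity: £65,900.00 × [1 − (1+0.075)^−5] / 0.075 = 266623.81504
Perpetuity value at year 5: £45,200.00 / 0.075 = 602666.66667
PV of perpetuity: 602666.66667 / (1+0.075)^5 = 419792.66910
Total PV = 266623.81504 + 419792.66910 = 686416.48414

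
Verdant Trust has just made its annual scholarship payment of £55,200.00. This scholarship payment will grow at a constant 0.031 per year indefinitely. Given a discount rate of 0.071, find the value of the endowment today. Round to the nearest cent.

D₁ = D₀ × (1 + g) = £55,200.00 × 1.031 = £56,911.2000
Growing perpetuity: P = D₁ / (r − g) = £56,911.2000 / (0.071 − 0.031) = £1,422,780.00

£1422780.00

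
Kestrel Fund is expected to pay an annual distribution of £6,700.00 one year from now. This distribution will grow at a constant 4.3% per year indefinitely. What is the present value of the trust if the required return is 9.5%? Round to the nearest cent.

£128846.15

Growing perpetuity: P = D₁ / (r − g) = £6,700.0000 / (0.095 − 0.043) = £128,846.15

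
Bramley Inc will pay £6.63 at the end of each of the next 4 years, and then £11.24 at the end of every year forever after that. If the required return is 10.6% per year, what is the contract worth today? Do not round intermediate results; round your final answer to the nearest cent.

£91.61

PV of 4-year annuity: £6.63 × [1 − (1+0.106)^−4] / 0.106 = 20.74612
Perpetuity value at year 4: £11.24 / 0.106 = 106.03774
PV of perpetuity: 106.03774 / (1+0.106)^4 = 70.86633
Total PV = 20.74612 + 70.86633 = 91.61245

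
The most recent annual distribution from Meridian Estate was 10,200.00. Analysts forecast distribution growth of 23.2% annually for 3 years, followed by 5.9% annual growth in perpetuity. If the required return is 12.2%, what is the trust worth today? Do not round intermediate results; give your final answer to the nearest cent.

263993.03

D_1 = 12566.40000
D_2 = 15481.80480
D_3 = 19073.58351
Terminal value at year 3: TV = D_3×(1+g_2)/(r−g_2) = 20198.92494/0.063 = 320617.85620
P_0 = D_1/(1+r)^1 + D_2/(1+r)^2 + D_3/(1+r)^3 + TV/(1+r)^3
    = 11200.00000 + 12298.03922 + 13503.72933 + 226991.25977 = 263993.02832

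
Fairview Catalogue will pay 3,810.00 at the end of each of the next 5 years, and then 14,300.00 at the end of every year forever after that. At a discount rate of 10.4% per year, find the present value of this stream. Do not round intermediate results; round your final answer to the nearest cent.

PV of 5-year annuity: 3,810.00 × [1 − (1+0.104)^−5] / 0.104 = 14296.51340
Perpetuity value at year 5: 14,300.00 / 0.104 = 137500.00000
PV of perpetuity: 137500.00000 / (1+0.104)^5 = 83841.17018
Total PV = 14296.51340 + 83841.17018 = 98137.68358

98137.68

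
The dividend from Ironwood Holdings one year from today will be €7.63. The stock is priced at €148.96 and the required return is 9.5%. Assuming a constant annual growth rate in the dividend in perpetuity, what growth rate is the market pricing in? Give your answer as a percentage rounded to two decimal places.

P = D₁/(r−g) ⇒ g = r − D₁/P = 0.095 − €7.63/€148.96 = 0.043778

4.38%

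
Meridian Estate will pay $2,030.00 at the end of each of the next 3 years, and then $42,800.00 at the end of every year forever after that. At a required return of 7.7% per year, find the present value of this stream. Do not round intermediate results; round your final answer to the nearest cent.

$450204.55

PV of 3-year annuity: $2,030.00 × [1 − (1+0.077)^−3] / 0.077 = 5259.95588
Perpetuity value at year 3: $42,800.00 / 0.077 = 555844.15584
PV of perpetuity: 555844.15584 / (1+0.077)^3 = 444944.59340
Total PV = 5259.95588 + 444944.59340 = 450204.54928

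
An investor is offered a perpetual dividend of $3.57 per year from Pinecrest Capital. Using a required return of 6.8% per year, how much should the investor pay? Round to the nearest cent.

$52.50

Level perpetuity: PV = C / r = $3.57 / 0.068 = $52.50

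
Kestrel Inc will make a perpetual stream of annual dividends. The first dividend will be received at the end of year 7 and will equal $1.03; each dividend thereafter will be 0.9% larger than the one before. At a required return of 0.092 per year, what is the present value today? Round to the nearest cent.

$7.32

Value at end of year 6: C₁ / (r − g) = $1.03 / (0.092 − 0.009) = $12.4096
Discount to today: PV = $12.4096 / (1 + 0.092)^6 = $12.4096 / 1.695649 = $7.32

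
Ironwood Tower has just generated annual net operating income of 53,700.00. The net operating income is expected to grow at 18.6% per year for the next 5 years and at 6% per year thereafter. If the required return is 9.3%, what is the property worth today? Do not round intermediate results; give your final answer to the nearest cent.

D_1 = 63688.20000
D_2 = 75534.20520
D_3 = 89583.56737
D_4 = 106246.11090
D_5 = 126007.88752
Terminal value at year 5: TV = D_5×(1+g_2)/(r−g_2) = 133568.36078/0.033 = 4047526.08412
P_0 = D_1/(1+r)^1 + D_2/(1+r)^2 + D_3/(1+r)^3 + D_4/(1+r)^4 + D_5/(1+r)^5 + TV/(1+r)^5
    = 58269.16743 + 63227.11123 + 68606.91118 + 74444.46171 + 80778.71143 + 2594710.12475 = 2940036.48772

2940036.49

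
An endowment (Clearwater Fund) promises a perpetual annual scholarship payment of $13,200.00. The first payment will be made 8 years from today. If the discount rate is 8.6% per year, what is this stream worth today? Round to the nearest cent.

Value at end of year 7: C / r = $13,200.00 / 0.086 = $153,488.3721
Discount to today: PV = $153,488.3721 / (1 + 0.086)^7 = $153,488.3721 / 1.781594 = $86,152.27

$86152.27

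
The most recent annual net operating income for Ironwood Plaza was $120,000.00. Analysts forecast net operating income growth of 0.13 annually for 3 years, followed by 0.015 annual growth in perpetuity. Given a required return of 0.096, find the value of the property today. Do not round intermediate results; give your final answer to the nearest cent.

$2030834.41

D_1 = 135600.00000
D_2 = 153228.00000
D_3 = 173147.64000
Terminal value at year 3: TV = D_3×(1+g_2)/(r−g_2) = 175744.85460/0.081 = 2169689.56296
P_0 = D_1/(1+r)^1 + D_2/(1+r)^2 + D_3/(1+r)^3 + TV/(1+r)^3
    = 123722.62774 + 127560.73845 + 131517.91464 + 1648033.12795 = 2030834.40879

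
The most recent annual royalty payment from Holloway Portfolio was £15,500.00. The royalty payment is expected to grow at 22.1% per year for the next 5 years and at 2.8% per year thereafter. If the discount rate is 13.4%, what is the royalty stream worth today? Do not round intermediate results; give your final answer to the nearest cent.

D_1 = 18925.50000
D_2 = 23108.03550
D_3 = 28214.91135
D_4 = 34450.40675
D_5 = 42063.94665
Terminal value at year 5: TV = D_5×(1+g_2)/(r−g_2) = 43241.73715/0.106 = 407940.91652
P_0 = D_1/(1+r)^1 + D_2/(1+r)^2 + D_3/(1+r)^3 + D_4/(1+r)^4 + D_5/(1+r)^5 + TV/(1+r)^5
    = 16689.15344 + 17969.53823 + 19348.15359 + 20832.53575 + 22430.79907 + 217536.42874 = 314806.60881

£314806.61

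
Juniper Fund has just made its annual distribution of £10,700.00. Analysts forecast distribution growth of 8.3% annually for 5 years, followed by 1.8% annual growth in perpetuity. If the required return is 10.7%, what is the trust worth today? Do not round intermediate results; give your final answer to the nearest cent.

£159803.91

D_1 = 11588.10000
D_2 = 12549.91230
D_3 = 13591.55502
D_4 = 14719.65409
D_5 = 15941.38538
Terminal value at year 5: TV = D_5×(1+g_2)/(r−g_2) = 16228.33031/0.089 = 182340.79004
P_0 = D_1/(1+r)^1 + D_2/(1+r)^2 + D_3/(1+r)^3 + D_4/(1+r)^4 + D_5/(1+r)^5 + TV/(1+r)^5
    = 10468.02168 + 10241.07270 + 10019.04402 + 9801.82898 + 9589.32320 + 109684.61818 = 159803.90876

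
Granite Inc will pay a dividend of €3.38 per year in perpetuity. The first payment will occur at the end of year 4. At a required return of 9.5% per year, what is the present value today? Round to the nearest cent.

€27.10

Value at end of year 3: C / r = €3.38 / 0.095 = €35.5789
Discount to today: PV = €35.5789 / (1 + 0.095)^3 = €35.5789 / 1.312932 = €27.10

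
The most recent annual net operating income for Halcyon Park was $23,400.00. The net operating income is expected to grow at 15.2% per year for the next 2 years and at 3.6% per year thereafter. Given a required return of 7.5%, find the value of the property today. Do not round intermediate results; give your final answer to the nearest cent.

D_1 = 26956.80000
D_2 = 31054.23360
Terminal value at year 2: TV = D_2×(1+g_2)/(r−g_2) = 32172.18601/0.039 = 824927.84640
P_0 = D_1/(1+r)^1 + D_2/(1+r)^2 + TV/(1+r)^2
    = 25076.09302 + 26872.24108 + 713836.96822 = 765785.30233

$765785.30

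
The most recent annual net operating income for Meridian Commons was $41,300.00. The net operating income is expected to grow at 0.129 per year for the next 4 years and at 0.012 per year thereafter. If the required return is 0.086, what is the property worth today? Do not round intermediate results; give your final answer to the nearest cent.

$841926.48

D_1 = 46627.70000
D_2 = 52642.67330
D_3 = 59433.57816
D_4 = 67100.50974
Terminal value at year 4: TV = D_4×(1+g_2)/(r−g_2) = 67905.71585/0.074 = 917644.80885
P_0 = D_1/(1+r)^1 + D_2/(1+r)^2 + D_3/(1+r)^3 + D_4/(1+r)^4 + TV/(1+r)^4
    = 42935.26703 + 44635.28221 + 46402.60922 + 48239.91327 + 659713.40854 = 841926.48029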